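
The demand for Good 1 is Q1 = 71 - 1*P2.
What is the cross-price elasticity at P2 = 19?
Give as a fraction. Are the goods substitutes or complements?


dQ1/dP2 = -1
At P2 = 19: Q1 = 71 - 1*19 = 52
Exy = (dQ1/dP2)(P2/Q1) = -1 * 19 / 52 = -19/52
Since Exy < 0, the goods are complements.

-19/52 (complements)


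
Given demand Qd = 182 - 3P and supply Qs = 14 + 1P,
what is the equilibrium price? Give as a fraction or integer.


At equilibrium, Qd = Qs.
182 - 3P = 14 + 1P
182 - 14 = 3P + 1P
168 = 4P
P* = 168/4 = 42

42


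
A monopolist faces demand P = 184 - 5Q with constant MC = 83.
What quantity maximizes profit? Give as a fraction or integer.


TR = P*Q = (184 - 5Q)Q = 184Q - 5Q^2
MR = dTR/dQ = 184 - 10Q
Set MR = MC:
184 - 10Q = 83
101 = 10Q
Q* = 101/10 = 101/10

101/10


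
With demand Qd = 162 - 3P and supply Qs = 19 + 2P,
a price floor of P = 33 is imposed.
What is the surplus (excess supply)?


At P = 33:
Qd = 162 - 3*33 = 63
Qs = 19 + 2*33 = 85
Surplus = Qs - Qd = 85 - 63 = 22

22


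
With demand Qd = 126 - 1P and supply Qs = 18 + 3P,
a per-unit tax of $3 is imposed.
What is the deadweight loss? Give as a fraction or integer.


Pre-tax equilibrium quantity: Q* = 99
Post-tax equilibrium quantity: Q_tax = 387/4
Reduction in quantity: Q* - Q_tax = 9/4
DWL = (1/2) * tax * (Q* - Q_tax)
DWL = (1/2) * 3 * 9/4 = 27/8

27/8


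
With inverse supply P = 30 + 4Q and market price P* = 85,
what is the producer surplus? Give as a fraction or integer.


Minimum supply price (at Q=0): P_min = 30
Quantity supplied at P* = 85:
Q* = (85 - 30)/4 = 55/4
PS = (1/2) * Q* * (P* - P_min)
PS = (1/2) * 55/4 * (85 - 30)
PS = (1/2) * 55/4 * 55 = 3025/8

3025/8


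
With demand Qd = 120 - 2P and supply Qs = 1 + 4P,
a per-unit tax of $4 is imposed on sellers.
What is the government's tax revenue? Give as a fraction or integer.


With tax on sellers, new supply: Qs' = 1 + 4(P - 4)
= 4P - 15
New equilibrium quantity:
Q_new = 75
Tax revenue = tax * Q_new = 4 * 75 = 300

300


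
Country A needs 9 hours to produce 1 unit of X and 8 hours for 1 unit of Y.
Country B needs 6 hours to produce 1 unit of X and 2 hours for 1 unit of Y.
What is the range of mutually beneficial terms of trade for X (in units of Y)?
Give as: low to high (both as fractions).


Opportunity cost of X for Country A = hours_X / hours_Y = 9/8 = 9/8 units of Y
Opportunity cost of X for Country B = hours_X / hours_Y = 6/2 = 3 units of Y
Terms of trade must be between the two opportunity costs.
Range: 9/8 to 3

9/8 to 3


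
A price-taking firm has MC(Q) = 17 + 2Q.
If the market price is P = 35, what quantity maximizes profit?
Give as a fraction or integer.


In perfect competition, profit is maximized where P = MC.
35 = 17 + 2Q
18 = 2Q
Q* = 18/2 = 9

9


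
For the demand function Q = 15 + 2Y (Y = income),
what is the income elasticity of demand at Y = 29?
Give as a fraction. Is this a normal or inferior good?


dQ/dY = 2
At Y = 29: Q = 15 + 2*29 = 73
Ey = (dQ/dY)(Y/Q) = 2 * 29 / 73 = 58/73
Since Ey > 0, this is a normal good.

58/73 (normal good)


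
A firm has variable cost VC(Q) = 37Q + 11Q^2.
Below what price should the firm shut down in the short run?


AVC(Q) = VC(Q)/Q = 37 + 11Q
AVC is increasing in Q, so minimum AVC is at Q -> 0+.
Min AVC = 37
The firm should shut down if P < 37.

37


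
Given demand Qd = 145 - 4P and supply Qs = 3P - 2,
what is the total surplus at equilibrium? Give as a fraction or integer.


Find equilibrium: 145 - 4P = 3P - 2
145 + 2 = 7P
P* = 147/7 = 21
Q* = 3*21 - 2 = 61
Inverse demand: P = 145/4 - Q/4, so P_max = 145/4
Inverse supply: P = 2/3 + Q/3, so P_min = 2/3
CS = (1/2) * 61 * (145/4 - 21) = 3721/8
PS = (1/2) * 61 * (21 - 2/3) = 3721/6
TS = CS + PS = 3721/8 + 3721/6 = 26047/24

26047/24


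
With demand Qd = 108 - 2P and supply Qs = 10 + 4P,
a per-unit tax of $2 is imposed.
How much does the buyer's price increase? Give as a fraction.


With a per-unit tax, the buyer's price increase depends on relative slopes.
Supply slope: d = 4, Demand slope: b = 2
Buyer's price increase = d * tax / (b + d)
= 4 * 2 / (2 + 4)
= 8 / 6 = 4/3

4/3


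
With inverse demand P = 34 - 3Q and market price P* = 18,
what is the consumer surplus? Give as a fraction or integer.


Maximum willingness to pay (at Q=0): P_max = 34
Quantity demanded at P* = 18:
Q* = (34 - 18)/3 = 16/3
CS = (1/2) * Q* * (P_max - P*)
CS = (1/2) * 16/3 * (34 - 18)
CS = (1/2) * 16/3 * 16 = 128/3

128/3


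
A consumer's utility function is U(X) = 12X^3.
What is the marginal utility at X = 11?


MU = dU/dX = 12*3*X^(3-1)
MU = 36*X^2
At X = 11:
MU = 36 * 11^2
MU = 36 * 121 = 4356

4356


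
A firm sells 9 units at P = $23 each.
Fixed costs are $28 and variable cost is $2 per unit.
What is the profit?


Total Revenue = P * Q = 23 * 9 = $207
Total Cost = FC + VC*Q = 28 + 2*9 = $46
Profit = TR - TC = 207 - 46 = $161

$161


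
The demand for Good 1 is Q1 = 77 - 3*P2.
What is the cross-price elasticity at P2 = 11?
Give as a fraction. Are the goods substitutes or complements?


dQ1/dP2 = -3
At P2 = 11: Q1 = 77 - 3*11 = 44
Exy = (dQ1/dP2)(P2/Q1) = -3 * 11 / 44 = -3/4
Since Exy < 0, the goods are complements.

-3/4 (complements)


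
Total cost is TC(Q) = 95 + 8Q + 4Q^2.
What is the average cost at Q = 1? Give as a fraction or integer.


TC(1) = 95 + 8*1 + 4*1^2
TC(1) = 95 + 8 + 4 = 107
AC = TC/Q = 107/1 = 107

107


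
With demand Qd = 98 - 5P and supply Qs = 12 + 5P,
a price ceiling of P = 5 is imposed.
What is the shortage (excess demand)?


At P = 5:
Qd = 98 - 5*5 = 73
Qs = 12 + 5*5 = 37
Shortage = Qd - Qs = 73 - 37 = 36

36


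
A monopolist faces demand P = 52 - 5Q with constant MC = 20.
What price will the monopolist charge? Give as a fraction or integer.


MR = 52 - 10Q
Set MR = MC: 52 - 10Q = 20
Q* = 16/5
Substitute into demand:
P* = 52 - 5*16/5 = 36

36


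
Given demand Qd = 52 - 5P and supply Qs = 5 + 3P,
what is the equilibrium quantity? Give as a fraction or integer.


First find equilibrium price:
52 - 5P = 5 + 3P
P* = 47/8 = 47/8
Then substitute into demand:
Q* = 52 - 5 * 47/8 = 181/8

181/8


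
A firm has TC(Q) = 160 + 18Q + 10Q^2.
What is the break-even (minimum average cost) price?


AC(Q) = 160/Q + 18 + 10Q
To minimize: dAC/dQ = -160/Q^2 + 10 = 0
Q^2 = 160/10 = 16
Q* = 4
Min AC = 160/4 + 18 + 10*4
Min AC = 40 + 18 + 40 = 98

98


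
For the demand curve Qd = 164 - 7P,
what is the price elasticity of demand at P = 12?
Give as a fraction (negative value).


dQ/dP = -7
At P = 12: Q = 164 - 7*12 = 80
E = (dQ/dP)(P/Q) = (-7)(12/80) = -21/20

-21/20


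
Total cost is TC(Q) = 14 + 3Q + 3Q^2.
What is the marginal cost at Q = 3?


MC = dTC/dQ = 3 + 2*3*Q
At Q = 3:
MC = 3 + 6*3
MC = 3 + 18 = 21

21


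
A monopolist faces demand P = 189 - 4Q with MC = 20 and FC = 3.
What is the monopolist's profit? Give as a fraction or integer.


MR = MC: 189 - 8Q = 20
Q* = 169/8
P* = 189 - 4*169/8 = 209/2
Profit = (P* - MC)*Q* - FC
= (209/2 - 20)*169/8 - 3
= 169/2*169/8 - 3
= 28561/16 - 3 = 28513/16

28513/16


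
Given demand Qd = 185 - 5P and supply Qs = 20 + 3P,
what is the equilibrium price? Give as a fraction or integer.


At equilibrium, Qd = Qs.
185 - 5P = 20 + 3P
185 - 20 = 5P + 3P
165 = 8P
P* = 165/8 = 165/8

165/8


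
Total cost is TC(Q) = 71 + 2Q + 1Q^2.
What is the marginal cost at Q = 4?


MC = dTC/dQ = 2 + 2*1*Q
At Q = 4:
MC = 2 + 2*4
MC = 2 + 8 = 10

10


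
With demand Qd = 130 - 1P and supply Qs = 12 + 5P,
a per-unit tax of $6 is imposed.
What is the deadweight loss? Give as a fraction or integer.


Pre-tax equilibrium quantity: Q* = 331/3
Post-tax equilibrium quantity: Q_tax = 316/3
Reduction in quantity: Q* - Q_tax = 5
DWL = (1/2) * tax * (Q* - Q_tax)
DWL = (1/2) * 6 * 5 = 15

15


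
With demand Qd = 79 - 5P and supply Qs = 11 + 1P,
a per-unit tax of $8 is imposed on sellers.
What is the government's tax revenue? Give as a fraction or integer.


With tax on sellers, new supply: Qs' = 11 + 1(P - 8)
= 3 + 1P
New equilibrium quantity:
Q_new = 47/3
Tax revenue = tax * Q_new = 8 * 47/3 = 376/3

376/3


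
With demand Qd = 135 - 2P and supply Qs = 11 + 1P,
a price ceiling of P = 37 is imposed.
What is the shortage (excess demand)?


At P = 37:
Qd = 135 - 2*37 = 61
Qs = 11 + 1*37 = 48
Shortage = Qd - Qs = 61 - 48 = 13

13


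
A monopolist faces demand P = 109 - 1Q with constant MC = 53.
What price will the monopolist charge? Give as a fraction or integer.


MR = 109 - 2Q
Set MR = MC: 109 - 2Q = 53
Q* = 28
Substitute into demand:
P* = 109 - 1*28 = 81

81


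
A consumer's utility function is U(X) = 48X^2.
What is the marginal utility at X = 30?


MU = dU/dX = 48*2*X^(2-1)
MU = 96*X^1
At X = 30:
MU = 96 * 30^1
MU = 96 * 30 = 2880

2880


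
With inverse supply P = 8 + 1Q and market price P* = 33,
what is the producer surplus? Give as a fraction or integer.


Minimum supply price (at Q=0): P_min = 8
Quantity supplied at P* = 33:
Q* = (33 - 8)/1 = 25
PS = (1/2) * Q* * (P* - P_min)
PS = (1/2) * 25 * (33 - 8)
PS = (1/2) * 25 * 25 = 625/2

625/2


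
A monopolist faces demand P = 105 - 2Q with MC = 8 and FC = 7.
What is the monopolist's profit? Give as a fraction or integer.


MR = MC: 105 - 4Q = 8
Q* = 97/4
P* = 105 - 2*97/4 = 113/2
Profit = (P* - MC)*Q* - FC
= (113/2 - 8)*97/4 - 7
= 97/2*97/4 - 7
= 9409/8 - 7 = 9353/8

9353/8


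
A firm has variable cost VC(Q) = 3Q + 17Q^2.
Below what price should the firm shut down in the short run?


AVC(Q) = VC(Q)/Q = 3 + 17Q
AVC is increasing in Q, so minimum AVC is at Q -> 0+.
Min AVC = 3
The firm should shut down if P < 3.

3


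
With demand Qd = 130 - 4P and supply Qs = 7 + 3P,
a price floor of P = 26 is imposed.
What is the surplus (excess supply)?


At P = 26:
Qd = 130 - 4*26 = 26
Qs = 7 + 3*26 = 85
Surplus = Qs - Qd = 85 - 26 = 59

59


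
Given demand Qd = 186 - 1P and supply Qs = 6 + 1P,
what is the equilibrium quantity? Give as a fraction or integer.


First find equilibrium price:
186 - 1P = 6 + 1P
P* = 180/2 = 90
Then substitute into demand:
Q* = 186 - 1 * 90 = 96

96


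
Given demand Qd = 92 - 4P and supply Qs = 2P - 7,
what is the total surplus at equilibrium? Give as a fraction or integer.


Find equilibrium: 92 - 4P = 2P - 7
92 + 7 = 6P
P* = 99/6 = 33/2
Q* = 2*33/2 - 7 = 26
Inverse demand: P = 23 - Q/4, so P_max = 23
Inverse supply: P = 7/2 + Q/2, so P_min = 7/2
CS = (1/2) * 26 * (23 - 33/2) = 169/2
PS = (1/2) * 26 * (33/2 - 7/2) = 169
TS = CS + PS = 169/2 + 169 = 507/2

507/2


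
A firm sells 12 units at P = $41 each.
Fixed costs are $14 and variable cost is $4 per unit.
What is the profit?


Total Revenue = P * Q = 41 * 12 = $492
Total Cost = FC + VC*Q = 14 + 4*12 = $62
Profit = TR - TC = 492 - 62 = $430

$430


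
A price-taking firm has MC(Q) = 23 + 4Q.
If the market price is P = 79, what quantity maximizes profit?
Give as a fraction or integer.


In perfect competition, profit is maximized where P = MC.
79 = 23 + 4Q
56 = 4Q
Q* = 56/4 = 14

14


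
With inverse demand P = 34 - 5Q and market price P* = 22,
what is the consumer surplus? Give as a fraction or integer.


Maximum willingness to pay (at Q=0): P_max = 34
Quantity demanded at P* = 22:
Q* = (34 - 22)/5 = 12/5
CS = (1/2) * Q* * (P_max - P*)
CS = (1/2) * 12/5 * (34 - 22)
CS = (1/2) * 12/5 * 12 = 72/5

72/5


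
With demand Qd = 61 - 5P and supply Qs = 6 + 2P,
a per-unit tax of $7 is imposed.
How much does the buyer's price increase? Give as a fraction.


With a per-unit tax, the buyer's price increase depends on relative slopes.
Supply slope: d = 2, Demand slope: b = 5
Buyer's price increase = d * tax / (b + d)
= 2 * 7 / (5 + 2)
= 14 / 7 = 2

2


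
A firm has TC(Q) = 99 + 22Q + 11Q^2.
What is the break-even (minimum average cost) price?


AC(Q) = 99/Q + 22 + 11Q
To minimize: dAC/dQ = -99/Q^2 + 11 = 0
Q^2 = 99/11 = 9
Q* = 3
Min AC = 99/3 + 22 + 11*3
Min AC = 33 + 22 + 33 = 88

88


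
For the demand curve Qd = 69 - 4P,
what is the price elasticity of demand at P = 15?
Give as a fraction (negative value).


dQ/dP = -4
At P = 15: Q = 69 - 4*15 = 9
E = (dQ/dP)(P/Q) = (-4)(15/9) = -20/3

-20/3


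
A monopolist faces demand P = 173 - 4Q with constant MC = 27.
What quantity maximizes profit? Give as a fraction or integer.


TR = P*Q = (173 - 4Q)Q = 173Q - 4Q^2
MR = dTR/dQ = 173 - 8Q
Set MR = MC:
173 - 8Q = 27
146 = 8Q
Q* = 146/8 = 73/4

73/4


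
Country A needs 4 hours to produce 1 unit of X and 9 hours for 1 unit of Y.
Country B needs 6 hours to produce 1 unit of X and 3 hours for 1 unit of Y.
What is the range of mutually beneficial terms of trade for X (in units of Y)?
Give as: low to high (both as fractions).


Opportunity cost of X for Country A = hours_X / hours_Y = 4/9 = 4/9 units of Y
Opportunity cost of X for Country B = hours_X / hours_Y = 6/3 = 2 units of Y
Terms of trade must be between the two opportunity costs.
Range: 4/9 to 2

4/9 to 2


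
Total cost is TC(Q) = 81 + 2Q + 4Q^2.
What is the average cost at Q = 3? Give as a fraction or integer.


TC(3) = 81 + 2*3 + 4*3^2
TC(3) = 81 + 6 + 36 = 123
AC = TC/Q = 123/3 = 41

41


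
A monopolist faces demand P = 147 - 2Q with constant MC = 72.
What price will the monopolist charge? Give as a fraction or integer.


MR = 147 - 4Q
Set MR = MC: 147 - 4Q = 72
Q* = 75/4
Substitute into demand:
P* = 147 - 2*75/4 = 219/2

219/2


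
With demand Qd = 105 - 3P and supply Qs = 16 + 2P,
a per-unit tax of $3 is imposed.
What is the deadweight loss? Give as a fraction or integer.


Pre-tax equilibrium quantity: Q* = 258/5
Post-tax equilibrium quantity: Q_tax = 48
Reduction in quantity: Q* - Q_tax = 18/5
DWL = (1/2) * tax * (Q* - Q_tax)
DWL = (1/2) * 3 * 18/5 = 27/5

27/5


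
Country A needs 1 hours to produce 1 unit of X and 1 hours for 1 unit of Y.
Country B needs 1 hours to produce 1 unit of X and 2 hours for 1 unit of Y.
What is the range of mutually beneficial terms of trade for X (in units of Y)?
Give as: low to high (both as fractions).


Opportunity cost of X for Country A = hours_X / hours_Y = 1/1 = 1 units of Y
Opportunity cost of X for Country B = hours_X / hours_Y = 1/2 = 1/2 units of Y
Terms of trade must be between the two opportunity costs.
Range: 1/2 to 1

1/2 to 1


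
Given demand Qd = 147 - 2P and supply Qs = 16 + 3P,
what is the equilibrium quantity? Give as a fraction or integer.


First find equilibrium price:
147 - 2P = 16 + 3P
P* = 131/5 = 131/5
Then substitute into demand:
Q* = 147 - 2 * 131/5 = 473/5

473/5


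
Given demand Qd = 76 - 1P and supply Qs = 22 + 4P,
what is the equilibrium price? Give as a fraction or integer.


At equilibrium, Qd = Qs.
76 - 1P = 22 + 4P
76 - 22 = 1P + 4P
54 = 5P
P* = 54/5 = 54/5

54/5


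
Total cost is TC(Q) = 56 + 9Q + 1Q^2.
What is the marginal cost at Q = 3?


MC = dTC/dQ = 9 + 2*1*Q
At Q = 3:
MC = 9 + 2*3
MC = 9 + 6 = 15

15


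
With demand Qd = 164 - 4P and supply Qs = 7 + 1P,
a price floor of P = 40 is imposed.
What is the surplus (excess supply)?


At P = 40:
Qd = 164 - 4*40 = 4
Qs = 7 + 1*40 = 47
Surplus = Qs - Qd = 47 - 4 = 43

43


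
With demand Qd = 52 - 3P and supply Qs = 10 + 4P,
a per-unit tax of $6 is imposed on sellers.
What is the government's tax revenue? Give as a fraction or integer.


With tax on sellers, new supply: Qs' = 10 + 4(P - 6)
= 4P - 14
New equilibrium quantity:
Q_new = 166/7
Tax revenue = tax * Q_new = 6 * 166/7 = 996/7

996/7


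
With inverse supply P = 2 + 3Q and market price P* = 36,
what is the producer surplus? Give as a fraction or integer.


Minimum supply price (at Q=0): P_min = 2
Quantity supplied at P* = 36:
Q* = (36 - 2)/3 = 34/3
PS = (1/2) * Q* * (P* - P_min)
PS = (1/2) * 34/3 * (36 - 2)
PS = (1/2) * 34/3 * 34 = 578/3

578/3


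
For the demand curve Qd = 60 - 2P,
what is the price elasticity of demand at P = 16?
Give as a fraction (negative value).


dQ/dP = -2
At P = 16: Q = 60 - 2*16 = 28
E = (dQ/dP)(P/Q) = (-2)(16/28) = -8/7

-8/7


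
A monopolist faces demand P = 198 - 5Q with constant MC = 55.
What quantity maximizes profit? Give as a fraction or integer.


TR = P*Q = (198 - 5Q)Q = 198Q - 5Q^2
MR = dTR/dQ = 198 - 10Q
Set MR = MC:
198 - 10Q = 55
143 = 10Q
Q* = 143/10 = 143/10

143/10


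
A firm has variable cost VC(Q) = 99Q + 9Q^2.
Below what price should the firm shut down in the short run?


AVC(Q) = VC(Q)/Q = 99 + 9Q
AVC is increasing in Q, so minimum AVC is at Q -> 0+.
Min AVC = 99
The firm should shut down if P < 99.

99


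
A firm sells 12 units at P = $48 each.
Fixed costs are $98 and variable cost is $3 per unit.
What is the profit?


Total Revenue = P * Q = 48 * 12 = $576
Total Cost = FC + VC*Q = 98 + 3*12 = $134
Profit = TR - TC = 576 - 134 = $442

$442


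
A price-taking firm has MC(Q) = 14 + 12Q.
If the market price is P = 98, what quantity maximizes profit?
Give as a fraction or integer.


In perfect competition, profit is maximized where P = MC.
98 = 14 + 12Q
84 = 12Q
Q* = 84/12 = 7

7


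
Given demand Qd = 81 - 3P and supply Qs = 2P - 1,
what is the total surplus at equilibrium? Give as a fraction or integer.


Find equilibrium: 81 - 3P = 2P - 1
81 + 1 = 5P
P* = 82/5 = 82/5
Q* = 2*82/5 - 1 = 159/5
Inverse demand: P = 27 - Q/3, so P_max = 27
Inverse supply: P = 1/2 + Q/2, so P_min = 1/2
CS = (1/2) * 159/5 * (27 - 82/5) = 8427/50
PS = (1/2) * 159/5 * (82/5 - 1/2) = 25281/100
TS = CS + PS = 8427/50 + 25281/100 = 8427/20

8427/20


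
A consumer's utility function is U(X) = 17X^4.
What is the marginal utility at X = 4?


MU = dU/dX = 17*4*X^(4-1)
MU = 68*X^3
At X = 4:
MU = 68 * 4^3
MU = 68 * 64 = 4352

4352


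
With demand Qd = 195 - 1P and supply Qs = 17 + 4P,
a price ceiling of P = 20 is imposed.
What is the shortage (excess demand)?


At P = 20:
Qd = 195 - 1*20 = 175
Qs = 17 + 4*20 = 97
Shortage = Qd - Qs = 175 - 97 = 78

78


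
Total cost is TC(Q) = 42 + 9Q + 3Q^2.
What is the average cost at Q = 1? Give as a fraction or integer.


TC(1) = 42 + 9*1 + 3*1^2
TC(1) = 42 + 9 + 3 = 54
AC = TC/Q = 54/1 = 54

54


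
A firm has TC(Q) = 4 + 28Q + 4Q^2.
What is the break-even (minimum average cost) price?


AC(Q) = 4/Q + 28 + 4Q
To minimize: dAC/dQ = -4/Q^2 + 4 = 0
Q^2 = 4/4 = 1
Q* = 1
Min AC = 4/1 + 28 + 4*1
Min AC = 4 + 28 + 4 = 36

36


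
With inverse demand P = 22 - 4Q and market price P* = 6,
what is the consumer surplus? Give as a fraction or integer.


Maximum willingness to pay (at Q=0): P_max = 22
Quantity demanded at P* = 6:
Q* = (22 - 6)/4 = 4
CS = (1/2) * Q* * (P_max - P*)
CS = (1/2) * 4 * (22 - 6)
CS = (1/2) * 4 * 16 = 32

32


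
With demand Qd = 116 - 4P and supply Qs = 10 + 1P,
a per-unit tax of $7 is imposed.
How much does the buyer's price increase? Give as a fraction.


With a per-unit tax, the buyer's price increase depends on relative slopes.
Supply slope: d = 1, Demand slope: b = 4
Buyer's price increase = d * tax / (b + d)
= 1 * 7 / (4 + 1)
= 7 / 5 = 7/5

7/5


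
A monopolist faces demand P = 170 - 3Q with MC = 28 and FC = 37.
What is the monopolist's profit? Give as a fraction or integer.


MR = MC: 170 - 6Q = 28
Q* = 71/3
P* = 170 - 3*71/3 = 99
Profit = (P* - MC)*Q* - FC
= (99 - 28)*71/3 - 37
= 71*71/3 - 37
= 5041/3 - 37 = 4930/3

4930/3


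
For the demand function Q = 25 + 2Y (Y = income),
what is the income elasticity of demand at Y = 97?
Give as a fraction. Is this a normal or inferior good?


dQ/dY = 2
At Y = 97: Q = 25 + 2*97 = 219
Ey = (dQ/dY)(Y/Q) = 2 * 97 / 219 = 194/219
Since Ey > 0, this is a normal good.

194/219 (normal good)


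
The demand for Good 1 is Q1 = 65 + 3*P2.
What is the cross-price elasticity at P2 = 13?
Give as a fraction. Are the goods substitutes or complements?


dQ1/dP2 = 3
At P2 = 13: Q1 = 65 + 3*13 = 104
Exy = (dQ1/dP2)(P2/Q1) = 3 * 13 / 104 = 3/8
Since Exy > 0, the goods are substitutes.

3/8 (substitutes)


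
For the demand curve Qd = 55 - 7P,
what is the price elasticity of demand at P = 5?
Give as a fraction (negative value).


dQ/dP = -7
At P = 5: Q = 55 - 7*5 = 20
E = (dQ/dP)(P/Q) = (-7)(5/20) = -7/4

-7/4


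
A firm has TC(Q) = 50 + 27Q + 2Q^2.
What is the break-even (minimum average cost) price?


AC(Q) = 50/Q + 27 + 2Q
To minimize: dAC/dQ = -50/Q^2 + 2 = 0
Q^2 = 50/2 = 25
Q* = 5
Min AC = 50/5 + 27 + 2*5
Min AC = 10 + 27 + 10 = 47

47


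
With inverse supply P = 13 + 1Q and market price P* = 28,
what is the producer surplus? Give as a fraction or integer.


Minimum supply price (at Q=0): P_min = 13
Quantity supplied at P* = 28:
Q* = (28 - 13)/1 = 15
PS = (1/2) * Q* * (P* - P_min)
PS = (1/2) * 15 * (28 - 13)
PS = (1/2) * 15 * 15 = 225/2

225/2


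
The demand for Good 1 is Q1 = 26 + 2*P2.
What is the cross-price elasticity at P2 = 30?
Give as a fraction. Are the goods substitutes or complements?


dQ1/dP2 = 2
At P2 = 30: Q1 = 26 + 2*30 = 86
Exy = (dQ1/dP2)(P2/Q1) = 2 * 30 / 86 = 30/43
Since Exy > 0, the goods are substitutes.

30/43 (substitutes)


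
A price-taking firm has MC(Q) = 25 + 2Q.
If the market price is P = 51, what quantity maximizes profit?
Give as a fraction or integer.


In perfect competition, profit is maximized where P = MC.
51 = 25 + 2Q
26 = 2Q
Q* = 26/2 = 13

13


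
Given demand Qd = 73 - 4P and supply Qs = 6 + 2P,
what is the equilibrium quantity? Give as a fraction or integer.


First find equilibrium price:
73 - 4P = 6 + 2P
P* = 67/6 = 67/6
Then substitute into demand:
Q* = 73 - 4 * 67/6 = 85/3

85/3


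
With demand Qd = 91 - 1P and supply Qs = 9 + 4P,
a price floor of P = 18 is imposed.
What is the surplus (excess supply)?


At P = 18:
Qd = 91 - 1*18 = 73
Qs = 9 + 4*18 = 81
Surplus = Qs - Qd = 81 - 73 = 8

8


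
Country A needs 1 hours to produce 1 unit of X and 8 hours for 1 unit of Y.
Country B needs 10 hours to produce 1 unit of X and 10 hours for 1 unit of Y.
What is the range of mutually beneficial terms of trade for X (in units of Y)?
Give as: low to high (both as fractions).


Opportunity cost of X for Country A = hours_X / hours_Y = 1/8 = 1/8 units of Y
Opportunity cost of X for Country B = hours_X / hours_Y = 10/10 = 1 units of Y
Terms of trade must be between the two opportunity costs.
Range: 1/8 to 1

1/8 to 1


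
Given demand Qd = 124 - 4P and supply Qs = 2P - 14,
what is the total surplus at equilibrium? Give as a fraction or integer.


Find equilibrium: 124 - 4P = 2P - 14
124 + 14 = 6P
P* = 138/6 = 23
Q* = 2*23 - 14 = 32
Inverse demand: P = 31 - Q/4, so P_max = 31
Inverse supply: P = 7 + Q/2, so P_min = 7
CS = (1/2) * 32 * (31 - 23) = 128
PS = (1/2) * 32 * (23 - 7) = 256
TS = CS + PS = 128 + 256 = 384

384


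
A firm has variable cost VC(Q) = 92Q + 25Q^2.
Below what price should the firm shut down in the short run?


AVC(Q) = VC(Q)/Q = 92 + 25Q
AVC is increasing in Q, so minimum AVC is at Q -> 0+.
Min AVC = 92
The firm should shut down if P < 92.

92


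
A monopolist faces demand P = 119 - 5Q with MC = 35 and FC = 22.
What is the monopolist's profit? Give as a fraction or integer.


MR = MC: 119 - 10Q = 35
Q* = 42/5
P* = 119 - 5*42/5 = 77
Profit = (P* - MC)*Q* - FC
= (77 - 35)*42/5 - 22
= 42*42/5 - 22
= 1764/5 - 22 = 1654/5

1654/5


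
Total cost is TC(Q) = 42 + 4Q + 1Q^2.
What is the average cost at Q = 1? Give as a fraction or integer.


TC(1) = 42 + 4*1 + 1*1^2
TC(1) = 42 + 4 + 1 = 47
AC = TC/Q = 47/1 = 47

47


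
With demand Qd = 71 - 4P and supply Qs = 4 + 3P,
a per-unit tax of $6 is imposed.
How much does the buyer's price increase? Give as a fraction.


With a per-unit tax, the buyer's price increase depends on relative slopes.
Supply slope: d = 3, Demand slope: b = 4
Buyer's price increase = d * tax / (b + d)
= 3 * 6 / (4 + 3)
= 18 / 7 = 18/7

18/7


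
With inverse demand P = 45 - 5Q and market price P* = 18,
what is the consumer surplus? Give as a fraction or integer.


Maximum willingness to pay (at Q=0): P_max = 45
Quantity demanded at P* = 18:
Q* = (45 - 18)/5 = 27/5
CS = (1/2) * Q* * (P_max - P*)
CS = (1/2) * 27/5 * (45 - 18)
CS = (1/2) * 27/5 * 27 = 729/10

729/10


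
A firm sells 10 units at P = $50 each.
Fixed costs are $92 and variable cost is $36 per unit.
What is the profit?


Total Revenue = P * Q = 50 * 10 = $500
Total Cost = FC + VC*Q = 92 + 36*10 = $452
Profit = TR - TC = 500 - 452 = $48

$48


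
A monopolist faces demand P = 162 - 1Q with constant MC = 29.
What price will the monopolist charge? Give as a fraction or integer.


MR = 162 - 2Q
Set MR = MC: 162 - 2Q = 29
Q* = 133/2
Substitute into demand:
P* = 162 - 1*133/2 = 191/2

191/2


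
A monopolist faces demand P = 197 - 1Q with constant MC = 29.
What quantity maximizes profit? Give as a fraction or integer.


TR = P*Q = (197 - 1Q)Q = 197Q - 1Q^2
MR = dTR/dQ = 197 - 2Q
Set MR = MC:
197 - 2Q = 29
168 = 2Q
Q* = 168/2 = 84

84


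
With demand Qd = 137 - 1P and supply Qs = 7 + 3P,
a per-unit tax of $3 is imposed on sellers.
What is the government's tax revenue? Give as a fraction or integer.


With tax on sellers, new supply: Qs' = 7 + 3(P - 3)
= 3P - 2
New equilibrium quantity:
Q_new = 409/4
Tax revenue = tax * Q_new = 3 * 409/4 = 1227/4

1227/4


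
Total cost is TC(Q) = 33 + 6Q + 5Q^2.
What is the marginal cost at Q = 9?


MC = dTC/dQ = 6 + 2*5*Q
At Q = 9:
MC = 6 + 10*9
MC = 6 + 90 = 96

96


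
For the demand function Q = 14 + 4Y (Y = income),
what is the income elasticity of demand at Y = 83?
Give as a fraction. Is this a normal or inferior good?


dQ/dY = 4
At Y = 83: Q = 14 + 4*83 = 346
Ey = (dQ/dY)(Y/Q) = 4 * 83 / 346 = 166/173
Since Ey > 0, this is a normal good.

166/173 (normal good)


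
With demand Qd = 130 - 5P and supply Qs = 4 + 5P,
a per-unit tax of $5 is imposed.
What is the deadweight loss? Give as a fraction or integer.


Pre-tax equilibrium quantity: Q* = 67
Post-tax equilibrium quantity: Q_tax = 109/2
Reduction in quantity: Q* - Q_tax = 25/2
DWL = (1/2) * tax * (Q* - Q_tax)
DWL = (1/2) * 5 * 25/2 = 125/4

125/4


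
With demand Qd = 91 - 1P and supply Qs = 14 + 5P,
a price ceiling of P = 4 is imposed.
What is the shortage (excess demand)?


At P = 4:
Qd = 91 - 1*4 = 87
Qs = 14 + 5*4 = 34
Shortage = Qd - Qs = 87 - 34 = 53

53


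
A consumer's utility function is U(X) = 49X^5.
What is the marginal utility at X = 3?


MU = dU/dX = 49*5*X^(5-1)
MU = 245*X^4
At X = 3:
MU = 245 * 3^4
MU = 245 * 81 = 19845

19845


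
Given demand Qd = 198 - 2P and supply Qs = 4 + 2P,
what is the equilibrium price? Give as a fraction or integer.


At equilibrium, Qd = Qs.
198 - 2P = 4 + 2P
198 - 4 = 2P + 2P
194 = 4P
P* = 194/4 = 97/2

97/2


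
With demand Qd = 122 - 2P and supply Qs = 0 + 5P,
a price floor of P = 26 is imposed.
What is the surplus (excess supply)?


At P = 26:
Qd = 122 - 2*26 = 70
Qs = 0 + 5*26 = 130
Surplus = Qs - Qd = 130 - 70 = 60

60


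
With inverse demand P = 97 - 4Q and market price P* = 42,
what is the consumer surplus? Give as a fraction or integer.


Maximum willingness to pay (at Q=0): P_max = 97
Quantity demanded at P* = 42:
Q* = (97 - 42)/4 = 55/4
CS = (1/2) * Q* * (P_max - P*)
CS = (1/2) * 55/4 * (97 - 42)
CS = (1/2) * 55/4 * 55 = 3025/8

3025/8


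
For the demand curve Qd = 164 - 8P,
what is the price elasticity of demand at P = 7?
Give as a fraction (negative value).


dQ/dP = -8
At P = 7: Q = 164 - 8*7 = 108
E = (dQ/dP)(P/Q) = (-8)(7/108) = -14/27

-14/27


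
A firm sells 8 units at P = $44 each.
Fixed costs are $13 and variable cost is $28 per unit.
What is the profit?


Total Revenue = P * Q = 44 * 8 = $352
Total Cost = FC + VC*Q = 13 + 28*8 = $237
Profit = TR - TC = 352 - 237 = $115

$115


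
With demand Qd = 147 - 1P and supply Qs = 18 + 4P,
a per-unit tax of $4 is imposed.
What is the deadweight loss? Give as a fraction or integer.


Pre-tax equilibrium quantity: Q* = 606/5
Post-tax equilibrium quantity: Q_tax = 118
Reduction in quantity: Q* - Q_tax = 16/5
DWL = (1/2) * tax * (Q* - Q_tax)
DWL = (1/2) * 4 * 16/5 = 32/5

32/5


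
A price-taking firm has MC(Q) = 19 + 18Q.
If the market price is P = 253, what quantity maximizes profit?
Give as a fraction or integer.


In perfect competition, profit is maximized where P = MC.
253 = 19 + 18Q
234 = 18Q
Q* = 234/18 = 13

13


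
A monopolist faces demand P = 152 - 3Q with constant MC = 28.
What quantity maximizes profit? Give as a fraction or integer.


TR = P*Q = (152 - 3Q)Q = 152Q - 3Q^2
MR = dTR/dQ = 152 - 6Q
Set MR = MC:
152 - 6Q = 28
124 = 6Q
Q* = 124/6 = 62/3

62/3


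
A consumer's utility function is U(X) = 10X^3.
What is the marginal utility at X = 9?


MU = dU/dX = 10*3*X^(3-1)
MU = 30*X^2
At X = 9:
MU = 30 * 9^2
MU = 30 * 81 = 2430

2430


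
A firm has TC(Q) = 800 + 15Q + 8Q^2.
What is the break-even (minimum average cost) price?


AC(Q) = 800/Q + 15 + 8Q
To minimize: dAC/dQ = -800/Q^2 + 8 = 0
Q^2 = 800/8 = 100
Q* = 10
Min AC = 800/10 + 15 + 8*10
Min AC = 80 + 15 + 80 = 175

175


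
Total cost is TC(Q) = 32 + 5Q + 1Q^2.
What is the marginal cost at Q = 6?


MC = dTC/dQ = 5 + 2*1*Q
At Q = 6:
MC = 5 + 2*6
MC = 5 + 12 = 17

17


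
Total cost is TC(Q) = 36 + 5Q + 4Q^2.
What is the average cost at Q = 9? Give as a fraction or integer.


TC(9) = 36 + 5*9 + 4*9^2
TC(9) = 36 + 45 + 324 = 405
AC = TC/Q = 405/9 = 45

45


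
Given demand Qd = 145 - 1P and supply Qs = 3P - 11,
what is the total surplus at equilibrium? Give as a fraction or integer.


Find equilibrium: 145 - 1P = 3P - 11
145 + 11 = 4P
P* = 156/4 = 39
Q* = 3*39 - 11 = 106
Inverse demand: P = 145 - Q/1, so P_max = 145
Inverse supply: P = 11/3 + Q/3, so P_min = 11/3
CS = (1/2) * 106 * (145 - 39) = 5618
PS = (1/2) * 106 * (39 - 11/3) = 5618/3
TS = CS + PS = 5618 + 5618/3 = 22472/3

22472/3


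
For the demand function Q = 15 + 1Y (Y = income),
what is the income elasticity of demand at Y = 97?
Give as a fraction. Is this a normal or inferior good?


dQ/dY = 1
At Y = 97: Q = 15 + 1*97 = 112
Ey = (dQ/dY)(Y/Q) = 1 * 97 / 112 = 97/112
Since Ey > 0, this is a normal good.

97/112 (normal good)


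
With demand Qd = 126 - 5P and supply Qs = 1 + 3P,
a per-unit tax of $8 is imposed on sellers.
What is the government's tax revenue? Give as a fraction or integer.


With tax on sellers, new supply: Qs' = 1 + 3(P - 8)
= 3P - 23
New equilibrium quantity:
Q_new = 263/8
Tax revenue = tax * Q_new = 8 * 263/8 = 263

263


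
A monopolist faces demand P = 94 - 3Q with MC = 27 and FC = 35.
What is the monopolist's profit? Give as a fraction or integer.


MR = MC: 94 - 6Q = 27
Q* = 67/6
P* = 94 - 3*67/6 = 121/2
Profit = (P* - MC)*Q* - FC
= (121/2 - 27)*67/6 - 35
= 67/2*67/6 - 35
= 4489/12 - 35 = 4069/12

4069/12


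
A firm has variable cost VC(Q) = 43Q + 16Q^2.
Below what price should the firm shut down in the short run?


AVC(Q) = VC(Q)/Q = 43 + 16Q
AVC is increasing in Q, so minimum AVC is at Q -> 0+.
Min AVC = 43
The firm should shut down if P < 43.

43


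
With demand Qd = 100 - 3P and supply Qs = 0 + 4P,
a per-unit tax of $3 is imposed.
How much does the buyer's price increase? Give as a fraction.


With a per-unit tax, the buyer's price increase depends on relative slopes.
Supply slope: d = 4, Demand slope: b = 3
Buyer's price increase = d * tax / (b + d)
= 4 * 3 / (3 + 4)
= 12 / 7 = 12/7

12/7


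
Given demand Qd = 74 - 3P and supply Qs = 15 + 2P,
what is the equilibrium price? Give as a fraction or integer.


At equilibrium, Qd = Qs.
74 - 3P = 15 + 2P
74 - 15 = 3P + 2P
59 = 5P
P* = 59/5 = 59/5

59/5


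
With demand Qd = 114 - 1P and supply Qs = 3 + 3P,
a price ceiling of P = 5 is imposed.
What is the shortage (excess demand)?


At P = 5:
Qd = 114 - 1*5 = 109
Qs = 3 + 3*5 = 18
Shortage = Qd - Qs = 109 - 18 = 91

91


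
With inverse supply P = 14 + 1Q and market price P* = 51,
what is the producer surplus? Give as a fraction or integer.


Minimum supply price (at Q=0): P_min = 14
Quantity supplied at P* = 51:
Q* = (51 - 14)/1 = 37
PS = (1/2) * Q* * (P* - P_min)
PS = (1/2) * 37 * (51 - 14)
PS = (1/2) * 37 * 37 = 1369/2

1369/2


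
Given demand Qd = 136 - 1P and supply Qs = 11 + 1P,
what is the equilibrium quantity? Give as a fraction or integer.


First find equilibrium price:
136 - 1P = 11 + 1P
P* = 125/2 = 125/2
Then substitute into demand:
Q* = 136 - 1 * 125/2 = 147/2

147/2


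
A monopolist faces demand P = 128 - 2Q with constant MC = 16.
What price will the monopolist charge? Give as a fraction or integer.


MR = 128 - 4Q
Set MR = MC: 128 - 4Q = 16
Q* = 28
Substitute into demand:
P* = 128 - 2*28 = 72

72


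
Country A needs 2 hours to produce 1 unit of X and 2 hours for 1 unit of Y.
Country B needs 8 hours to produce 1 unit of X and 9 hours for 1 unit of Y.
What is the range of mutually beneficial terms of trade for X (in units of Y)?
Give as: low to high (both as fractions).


Opportunity cost of X for Country A = hours_X / hours_Y = 2/2 = 1 units of Y
Opportunity cost of X for Country B = hours_X / hours_Y = 8/9 = 8/9 units of Y
Terms of trade must be between the two opportunity costs.
Range: 8/9 to 1

8/9 to 1


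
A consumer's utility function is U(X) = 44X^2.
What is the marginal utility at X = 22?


MU = dU/dX = 44*2*X^(2-1)
MU = 88*X^1
At X = 22:
MU = 88 * 22^1
MU = 88 * 22 = 1936

1936


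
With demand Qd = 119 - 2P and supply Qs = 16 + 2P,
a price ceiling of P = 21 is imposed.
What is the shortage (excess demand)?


At P = 21:
Qd = 119 - 2*21 = 77
Qs = 16 + 2*21 = 58
Shortage = Qd - Qs = 77 - 58 = 19

19


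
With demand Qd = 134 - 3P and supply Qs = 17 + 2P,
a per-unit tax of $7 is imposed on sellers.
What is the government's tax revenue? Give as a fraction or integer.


With tax on sellers, new supply: Qs' = 17 + 2(P - 7)
= 3 + 2P
New equilibrium quantity:
Q_new = 277/5
Tax revenue = tax * Q_new = 7 * 277/5 = 1939/5

1939/5


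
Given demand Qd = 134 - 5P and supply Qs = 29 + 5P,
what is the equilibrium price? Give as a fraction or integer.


At equilibrium, Qd = Qs.
134 - 5P = 29 + 5P
134 - 29 = 5P + 5P
105 = 10P
P* = 105/10 = 21/2

21/2


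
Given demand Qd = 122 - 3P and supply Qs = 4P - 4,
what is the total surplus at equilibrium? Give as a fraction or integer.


Find equilibrium: 122 - 3P = 4P - 4
122 + 4 = 7P
P* = 126/7 = 18
Q* = 4*18 - 4 = 68
Inverse demand: P = 122/3 - Q/3, so P_max = 122/3
Inverse supply: P = 1 + Q/4, so P_min = 1
CS = (1/2) * 68 * (122/3 - 18) = 2312/3
PS = (1/2) * 68 * (18 - 1) = 578
TS = CS + PS = 2312/3 + 578 = 4046/3

4046/3


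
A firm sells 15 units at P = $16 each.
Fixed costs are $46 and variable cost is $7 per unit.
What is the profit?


Total Revenue = P * Q = 16 * 15 = $240
Total Cost = FC + VC*Q = 46 + 7*15 = $151
Profit = TR - TC = 240 - 151 = $89

$89


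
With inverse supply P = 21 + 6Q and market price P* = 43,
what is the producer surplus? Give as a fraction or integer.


Minimum supply price (at Q=0): P_min = 21
Quantity supplied at P* = 43:
Q* = (43 - 21)/6 = 11/3
PS = (1/2) * Q* * (P* - P_min)
PS = (1/2) * 11/3 * (43 - 21)
PS = (1/2) * 11/3 * 22 = 121/3

121/3


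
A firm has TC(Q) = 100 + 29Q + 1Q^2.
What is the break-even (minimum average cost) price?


AC(Q) = 100/Q + 29 + 1Q
To minimize: dAC/dQ = -100/Q^2 + 1 = 0
Q^2 = 100/1 = 100
Q* = 10
Min AC = 100/10 + 29 + 1*10
Min AC = 10 + 29 + 10 = 49

49


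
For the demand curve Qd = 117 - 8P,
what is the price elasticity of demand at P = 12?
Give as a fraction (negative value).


dQ/dP = -8
At P = 12: Q = 117 - 8*12 = 21
E = (dQ/dP)(P/Q) = (-8)(12/21) = -32/7

-32/7


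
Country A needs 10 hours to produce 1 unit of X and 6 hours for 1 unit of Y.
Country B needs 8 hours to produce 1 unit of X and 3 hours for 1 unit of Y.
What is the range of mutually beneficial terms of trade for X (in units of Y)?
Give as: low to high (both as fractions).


Opportunity cost of X for Country A = hours_X / hours_Y = 10/6 = 5/3 units of Y
Opportunity cost of X for Country B = hours_X / hours_Y = 8/3 = 8/3 units of Y
Terms of trade must be between the two opportunity costs.
Range: 5/3 to 8/3

5/3 to 8/3


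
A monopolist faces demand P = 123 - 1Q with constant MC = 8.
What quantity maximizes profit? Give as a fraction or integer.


TR = P*Q = (123 - 1Q)Q = 123Q - 1Q^2
MR = dTR/dQ = 123 - 2Q
Set MR = MC:
123 - 2Q = 8
115 = 2Q
Q* = 115/2 = 115/2

115/2


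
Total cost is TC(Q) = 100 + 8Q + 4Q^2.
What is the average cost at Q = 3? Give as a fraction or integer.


TC(3) = 100 + 8*3 + 4*3^2
TC(3) = 100 + 24 + 36 = 160
AC = TC/Q = 160/3 = 160/3

160/3


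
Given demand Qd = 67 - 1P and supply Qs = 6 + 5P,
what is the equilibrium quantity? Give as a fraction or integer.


First find equilibrium price:
67 - 1P = 6 + 5P
P* = 61/6 = 61/6
Then substitute into demand:
Q* = 67 - 1 * 61/6 = 341/6

341/6


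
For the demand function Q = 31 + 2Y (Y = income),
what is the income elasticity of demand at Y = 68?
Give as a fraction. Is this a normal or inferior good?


dQ/dY = 2
At Y = 68: Q = 31 + 2*68 = 167
Ey = (dQ/dY)(Y/Q) = 2 * 68 / 167 = 136/167
Since Ey > 0, this is a normal good.

136/167 (normal good)


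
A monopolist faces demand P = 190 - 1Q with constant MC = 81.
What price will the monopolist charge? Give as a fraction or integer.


MR = 190 - 2Q
Set MR = MC: 190 - 2Q = 81
Q* = 109/2
Substitute into demand:
P* = 190 - 1*109/2 = 271/2

271/2


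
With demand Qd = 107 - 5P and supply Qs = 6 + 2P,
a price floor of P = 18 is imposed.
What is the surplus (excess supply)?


At P = 18:
Qd = 107 - 5*18 = 17
Qs = 6 + 2*18 = 42
Surplus = Qs - Qd = 42 - 17 = 25

25


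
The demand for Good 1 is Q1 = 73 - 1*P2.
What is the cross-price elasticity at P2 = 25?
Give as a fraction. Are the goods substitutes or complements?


dQ1/dP2 = -1
At P2 = 25: Q1 = 73 - 1*25 = 48
Exy = (dQ1/dP2)(P2/Q1) = -1 * 25 / 48 = -25/48
Since Exy < 0, the goods are complements.

-25/48 (complements)


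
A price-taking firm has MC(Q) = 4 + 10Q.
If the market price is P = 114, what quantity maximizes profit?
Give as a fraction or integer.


In perfect competition, profit is maximized where P = MC.
114 = 4 + 10Q
110 = 10Q
Q* = 110/10 = 11

11


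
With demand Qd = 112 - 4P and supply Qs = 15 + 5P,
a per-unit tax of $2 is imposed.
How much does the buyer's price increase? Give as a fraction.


With a per-unit tax, the buyer's price increase depends on relative slopes.
Supply slope: d = 5, Demand slope: b = 4
Buyer's price increase = d * tax / (b + d)
= 5 * 2 / (4 + 5)
= 10 / 9 = 10/9

10/9


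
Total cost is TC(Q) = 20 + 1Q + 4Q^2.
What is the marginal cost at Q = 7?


MC = dTC/dQ = 1 + 2*4*Q
At Q = 7:
MC = 1 + 8*7
MC = 1 + 56 = 57

57


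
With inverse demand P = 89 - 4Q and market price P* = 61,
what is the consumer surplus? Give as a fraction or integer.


Maximum willingness to pay (at Q=0): P_max = 89
Quantity demanded at P* = 61:
Q* = (89 - 61)/4 = 7
CS = (1/2) * Q* * (P_max - P*)
CS = (1/2) * 7 * (89 - 61)
CS = (1/2) * 7 * 28 = 98

98


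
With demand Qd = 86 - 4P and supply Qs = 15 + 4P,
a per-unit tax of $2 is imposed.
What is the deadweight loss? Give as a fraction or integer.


Pre-tax equilibrium quantity: Q* = 101/2
Post-tax equilibrium quantity: Q_tax = 93/2
Reduction in quantity: Q* - Q_tax = 4
DWL = (1/2) * tax * (Q* - Q_tax)
DWL = (1/2) * 2 * 4 = 4

4


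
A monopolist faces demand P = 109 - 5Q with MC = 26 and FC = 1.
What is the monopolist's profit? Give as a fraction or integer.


MR = MC: 109 - 10Q = 26
Q* = 83/10
P* = 109 - 5*83/10 = 135/2
Profit = (P* - MC)*Q* - FC
= (135/2 - 26)*83/10 - 1
= 83/2*83/10 - 1
= 6889/20 - 1 = 6869/20

6869/20


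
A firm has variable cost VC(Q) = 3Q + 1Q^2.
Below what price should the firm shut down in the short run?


AVC(Q) = VC(Q)/Q = 3 + 1Q
AVC is increasing in Q, so minimum AVC is at Q -> 0+.
Min AVC = 3
The firm should shut down if P < 3.

3
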